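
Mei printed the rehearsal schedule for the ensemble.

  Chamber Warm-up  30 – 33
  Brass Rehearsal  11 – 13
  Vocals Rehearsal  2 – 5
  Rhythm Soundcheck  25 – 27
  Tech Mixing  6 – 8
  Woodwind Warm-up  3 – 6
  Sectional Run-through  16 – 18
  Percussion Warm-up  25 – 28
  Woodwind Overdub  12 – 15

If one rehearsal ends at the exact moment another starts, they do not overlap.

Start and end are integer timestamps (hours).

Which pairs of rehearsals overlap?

Brass Rehearsal & Woodwind Overdub, Percussion Warm-up & Rhythm Soundcheck, Vocals Rehearsal & Woodwind Warm-up

Sorted by start: Vocals Rehearsal, Woodwind Warm-up, Tech Mixing, Brass Rehearsal, Woodwind Overdub, Sectional Run-through, Rhythm Soundcheck, Percussion Warm-up, Chamber Warm-up.
Woodwind Warm-up starts before Vocals Rehearsal ends → Vocals Rehearsal and Woodwind Warm-up overlap.
Tech Mixing starts after Vocals Rehearsal ends — done with Vocals Rehearsal.
Tech Mixing starts exactly when Woodwind Warm-up ends (back-to-back, no overlap) — done with Woodwind Warm-up.
Brass Rehearsal starts after Tech Mixing ends — done with Tech Mixing.
Woodwind Overdub starts before Brass Rehearsal ends → Brass Rehearsal and Woodwind Overdub overlap.
Sectional Run-through starts after Brass Rehearsal ends — done with Brass Rehearsal.
Sectional Run-through starts after Woodwind Overdub ends — done with Woodwind Overdub.
Rhythm Soundcheck starts after Sectional Run-through ends — done with Sectional Run-through.
Percussion Warm-up starts before Rhythm Soundcheck ends → Rhythm Soundcheck and Percussion Warm-up overlap.
Chamber Warm-up starts after Rhythm Soundcheck ends.
Chamber Warm-up starts after Percussion Warm-up ends.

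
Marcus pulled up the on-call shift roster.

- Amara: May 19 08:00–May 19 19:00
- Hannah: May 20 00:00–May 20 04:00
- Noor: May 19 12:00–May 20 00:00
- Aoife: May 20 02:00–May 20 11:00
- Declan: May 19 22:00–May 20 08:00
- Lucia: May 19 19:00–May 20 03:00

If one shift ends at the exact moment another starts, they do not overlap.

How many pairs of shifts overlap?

9

Sorted by start: Amara, Noor, Lucia, Declan, Hannah, Aoife.
Noor starts before Amara ends → Amara and Noor overlap.
Lucia starts exactly when Amara ends (back-to-back, no overlap); Amara is clear from here.
Lucia starts before Noor ends → Noor and Lucia overlap.
Declan starts before Noor ends → Noor and Declan overlap.
Hannah starts exactly when Noor ends (back-to-back, no overlap); Noor is clear from here.
Declan starts before Lucia ends → Lucia and Declan overlap.
Hannah starts before Lucia ends → Lucia and Hannah overlap.
Aoife starts before Lucia ends → Lucia and Aoife overlap.
Hannah starts before Declan ends → Declan and Hannah overlap.
Aoife starts before Declan ends → Declan and Aoife overlap.
Aoife starts before Hannah ends → Hannah and Aoife overlap.
Overlapping pairs: Amara & Noor, Aoife & Declan, Aoife & Hannah, Aoife & Lucia, Declan & Hannah, Declan & Lucia, Declan & Noor, Hannah & Lucia, Lucia & Noor — 9 in total.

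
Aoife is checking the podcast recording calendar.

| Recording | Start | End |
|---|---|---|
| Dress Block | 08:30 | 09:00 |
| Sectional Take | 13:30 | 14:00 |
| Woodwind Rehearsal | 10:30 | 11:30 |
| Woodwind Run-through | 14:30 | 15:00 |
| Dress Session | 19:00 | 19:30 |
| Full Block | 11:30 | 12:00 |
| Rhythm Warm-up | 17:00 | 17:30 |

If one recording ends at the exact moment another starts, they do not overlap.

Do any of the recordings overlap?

Sorted by start: Dress Block, Woodwind Rehearsal, Full Block, Sectional Take, Woodwind Run-through, Rhythm Warm-up, Dress Session.
Woodwind Rehearsal starts after Dress Block ends; Dress Block is clear from here.
Full Block starts exactly when Woodwind Rehearsal ends (back-to-back, no overlap); Woodwind Rehearsal is clear from here.
Sectional Take starts after Full Block ends; Full Block is clear from here.
Woodwind Run-through starts after Sectional Take ends; Sectional Take is clear from here.
Rhythm Warm-up starts after Woodwind Run-through ends; Woodwind Run-through is clear from here.
Dress Session starts after Rhythm Warm-up ends.
Every pair is clear; the schedule has no overlaps.

No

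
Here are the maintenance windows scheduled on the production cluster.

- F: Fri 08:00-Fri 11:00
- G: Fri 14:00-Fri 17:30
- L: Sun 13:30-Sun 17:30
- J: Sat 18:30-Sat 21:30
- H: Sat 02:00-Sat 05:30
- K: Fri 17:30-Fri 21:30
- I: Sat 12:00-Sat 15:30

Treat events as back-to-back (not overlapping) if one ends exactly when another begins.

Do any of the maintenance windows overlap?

Sorted by start: F, G, K, H, I, J, L.
G starts after F ends — done with F.
K starts exactly when G ends (back-to-back, no overlap) — done with G.
H starts after K ends — done with K.
I starts after H ends — done with H.
J starts after I ends — done with I.
L starts after J ends.
Every pair is clear; the schedule has no overlaps.

No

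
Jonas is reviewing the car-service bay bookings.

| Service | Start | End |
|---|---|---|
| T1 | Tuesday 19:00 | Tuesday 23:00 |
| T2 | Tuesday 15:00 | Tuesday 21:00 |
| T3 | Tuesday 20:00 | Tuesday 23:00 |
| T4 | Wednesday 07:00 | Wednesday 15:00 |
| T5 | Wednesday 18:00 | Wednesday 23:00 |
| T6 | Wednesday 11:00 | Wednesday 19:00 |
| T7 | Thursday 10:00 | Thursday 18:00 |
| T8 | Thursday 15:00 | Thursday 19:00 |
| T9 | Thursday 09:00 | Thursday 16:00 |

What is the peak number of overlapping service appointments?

3

Sweep the timeline, counting +1 at each start and −1 at each end (ends before starts at a tie):
Tuesday 15:00 start T2 → 1
Tuesday 19:00 start T1 → 2
Tuesday 20:00 start T3 → 3
Tuesday 21:00 end T2 → 2
Tuesday 23:00 end T1 → 1
Tuesday 23:00 end T3 → 0
Wednesday 07:00 start T4 → 1
Wednesday 11:00 start T6 → 2
Wednesday 15:00 end T4 → 1
Wednesday 18:00 start T5 → 2
Wednesday 19:00 end T6 → 1
Wednesday 23:00 end T5 → 0
Thursday 09:00 start T9 → 1
Thursday 10:00 start T7 → 2
Thursday 15:00 start T8 → 3
Thursday 16:00 end T9 → 2
Thursday 18:00 end T7 → 1
Thursday 19:00 end T8 → 0
Peak is 3, at Tuesday 20:00 (T1, T2, T3).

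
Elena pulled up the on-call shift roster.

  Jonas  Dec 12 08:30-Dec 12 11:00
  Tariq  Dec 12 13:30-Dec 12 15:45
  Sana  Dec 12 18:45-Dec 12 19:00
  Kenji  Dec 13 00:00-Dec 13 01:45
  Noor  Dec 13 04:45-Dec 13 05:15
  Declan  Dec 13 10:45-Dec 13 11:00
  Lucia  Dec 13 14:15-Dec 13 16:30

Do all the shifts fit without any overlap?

Yes

Two intervals overlap when each starts before the other ends.
Sorted by start: Jonas, Tariq, Sana, Kenji, Noor, Declan, Lucia.
Tariq starts after Jonas ends; Jonas is clear from here.
Sana starts after Tariq ends; Tariq is clear from here.
Kenji starts after Sana ends; Sana is clear from here.
Noor starts after Kenji ends; Kenji is clear from here.
Declan starts after Noor ends; Noor is clear from here.
Lucia starts after Declan ends.
Every pair is clear; the schedule has no overlaps.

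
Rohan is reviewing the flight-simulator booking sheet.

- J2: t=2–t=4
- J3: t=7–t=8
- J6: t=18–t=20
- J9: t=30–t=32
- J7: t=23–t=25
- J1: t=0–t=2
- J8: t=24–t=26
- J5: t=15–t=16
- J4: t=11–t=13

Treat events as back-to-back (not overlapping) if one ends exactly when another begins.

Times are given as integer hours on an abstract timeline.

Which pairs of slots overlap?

J7 & J8

Sorted by start: J1, J2, J3, J4, J5, J6, J7, J8, J9.
J2 starts exactly when J1 ends (back-to-back, no overlap), so nothing later overlaps J1 either.
J3 starts after J2 ends, so nothing later overlaps J2 either.
J4 starts after J3 ends, so nothing later overlaps J3 either.
J5 starts after J4 ends, so nothing later overlaps J4 either.
J6 starts after J5 ends, so nothing later overlaps J5 either.
J7 starts after J6 ends, so nothing later overlaps J6 either.
J8 starts before J7 ends → J7 and J8 overlap.
J9 starts after J7 ends.
J9 starts after J8 ends.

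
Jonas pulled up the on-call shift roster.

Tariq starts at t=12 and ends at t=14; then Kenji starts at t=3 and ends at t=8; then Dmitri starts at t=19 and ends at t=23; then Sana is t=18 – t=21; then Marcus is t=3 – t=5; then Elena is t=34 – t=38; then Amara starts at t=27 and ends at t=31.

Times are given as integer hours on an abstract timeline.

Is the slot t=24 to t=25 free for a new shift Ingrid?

Yes — the slot is free

Kenji: ends t=8 at or before Ingrid starts t=24 → clear.
Marcus: ends t=5 at or before Ingrid starts t=24 → clear.
Tariq: ends t=14 at or before Ingrid starts t=24 → clear.
Sana: ends t=21 at or before Ingrid starts t=24 → clear.
Dmitri: ends t=23 at or before Ingrid starts t=24 → clear.
Amara: starts t=27 at or after Ingrid ends t=25 → clear.
Elena: starts t=34 at or after Ingrid ends t=25 → clear.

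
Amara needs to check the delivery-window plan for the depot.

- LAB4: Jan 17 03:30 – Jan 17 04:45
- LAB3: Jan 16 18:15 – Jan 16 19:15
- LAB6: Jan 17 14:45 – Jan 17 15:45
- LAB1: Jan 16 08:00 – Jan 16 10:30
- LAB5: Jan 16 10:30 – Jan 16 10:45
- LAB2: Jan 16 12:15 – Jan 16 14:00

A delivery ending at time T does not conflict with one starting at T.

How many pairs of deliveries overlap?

Sorted by start: LAB1, LAB5, LAB2, LAB3, LAB4, LAB6.
LAB5 starts exactly when LAB1 ends (back-to-back, no overlap) — done with LAB1.
LAB2 starts after LAB5 ends — done with LAB5.
LAB3 starts after LAB2 ends — done with LAB2.
LAB4 starts after LAB3 ends — done with LAB3.
LAB6 starts after LAB4 ends.
No pair overlaps.

0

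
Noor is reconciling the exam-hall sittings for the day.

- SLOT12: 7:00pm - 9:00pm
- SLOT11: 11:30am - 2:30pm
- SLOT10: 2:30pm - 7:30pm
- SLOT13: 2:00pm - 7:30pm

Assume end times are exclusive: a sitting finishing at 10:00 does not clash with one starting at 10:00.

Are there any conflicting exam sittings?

Yes

Sorted by start: SLOT11, SLOT13, SLOT10, SLOT12.
SLOT13 starts before SLOT11 ends → SLOT11 and SLOT13 overlap.
That's a conflict, so the schedule is not conflict-free.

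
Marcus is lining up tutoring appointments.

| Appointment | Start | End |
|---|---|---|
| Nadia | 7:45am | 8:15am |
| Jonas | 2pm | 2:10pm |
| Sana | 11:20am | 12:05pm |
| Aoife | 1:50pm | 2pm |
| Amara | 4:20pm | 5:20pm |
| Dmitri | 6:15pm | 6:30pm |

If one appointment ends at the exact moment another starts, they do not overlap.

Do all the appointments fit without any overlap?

Yes

Sorted by start: Nadia, Sana, Aoife, Jonas, Amara, Dmitri.
Sana starts after Nadia ends — done with Nadia.
Aoife starts after Sana ends — done with Sana.
Jonas starts exactly when Aoife ends (back-to-back, no overlap) — done with Aoife.
Amara starts after Jonas ends — done with Jonas.
Dmitri starts after Amara ends.
Every pair is clear; the schedule has no overlaps.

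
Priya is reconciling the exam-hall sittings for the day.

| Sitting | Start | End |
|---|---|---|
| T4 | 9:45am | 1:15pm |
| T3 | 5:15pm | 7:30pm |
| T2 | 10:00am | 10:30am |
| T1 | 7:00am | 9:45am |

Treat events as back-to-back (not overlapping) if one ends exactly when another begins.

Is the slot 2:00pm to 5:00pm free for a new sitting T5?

Yes — the slot is free

T1: ends 9:45am at or before T5 starts 2:00pm → clear.
T4: ends 1:15pm at or before T5 starts 2:00pm → clear.
T2: ends 10:30am at or before T5 starts 2:00pm → clear.
T3: starts 5:15pm at or after T5 ends 5:00pm → clear.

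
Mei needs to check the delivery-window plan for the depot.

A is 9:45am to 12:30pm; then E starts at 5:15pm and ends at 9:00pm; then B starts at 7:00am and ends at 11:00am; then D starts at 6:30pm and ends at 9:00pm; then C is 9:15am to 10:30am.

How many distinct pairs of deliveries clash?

Two intervals overlap when each starts before the other ends.
Sorted by start: B, C, A, E, D.
C starts before B ends → B and C overlap.
A starts before B ends → B and A overlap.
E starts after B ends, so nothing later overlaps B either.
A starts before C ends → C and A overlap.
E starts after C ends, so nothing later overlaps C either.
E starts after A ends, so nothing later overlaps A either.
D starts before E ends → E and D overlap.
Overlapping pairs: A & B, A & C, B & C, D & E — 4 in total.

4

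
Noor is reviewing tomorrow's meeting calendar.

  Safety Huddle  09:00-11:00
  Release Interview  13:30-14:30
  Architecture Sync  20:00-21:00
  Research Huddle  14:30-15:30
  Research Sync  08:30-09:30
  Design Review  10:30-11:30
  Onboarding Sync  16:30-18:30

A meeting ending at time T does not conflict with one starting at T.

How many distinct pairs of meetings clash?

Sorted by start: Research Sync, Safety Huddle, Design Review, Release Interview, Research Huddle, Onboarding Sync, Architecture Sync.
Safety Huddle starts before Research Sync ends → Research Sync and Safety Huddle overlap.
Design Review starts after Research Sync ends; Research Sync is clear from here.
Design Review starts before Safety Huddle ends → Safety Huddle and Design Review overlap.
Release Interview starts after Safety Huddle ends; Safety Huddle is clear from here.
Release Interview starts after Design Review ends; Design Review is clear from here.
Research Huddle starts exactly when Release Interview ends (back-to-back, no overlap); Release Interview is clear from here.
Onboarding Sync starts after Research Huddle ends; Research Huddle is clear from here.
Architecture Sync starts after Onboarding Sync ends.
Overlapping pairs: Design Review & Safety Huddle, Research Sync & Safety Huddle — 2 in total.

2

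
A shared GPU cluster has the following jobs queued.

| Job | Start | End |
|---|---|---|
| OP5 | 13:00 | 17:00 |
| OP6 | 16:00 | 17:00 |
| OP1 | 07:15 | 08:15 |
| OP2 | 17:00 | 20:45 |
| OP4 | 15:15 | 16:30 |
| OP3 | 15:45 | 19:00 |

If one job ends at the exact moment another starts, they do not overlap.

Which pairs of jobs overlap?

Sorted by start: OP1, OP5, OP4, OP3, OP6, OP2.
OP5 starts after OP1 ends, so OP1 has no further overlaps.
OP4 starts before OP5 ends → OP5 and OP4 overlap.
OP3 starts before OP5 ends → OP5 and OP3 overlap.
OP6 starts before OP5 ends → OP5 and OP6 overlap.
OP2 starts exactly when OP5 ends (back-to-back, no overlap).
OP3 starts before OP4 ends → OP4 and OP3 overlap.
OP6 starts before OP4 ends → OP4 and OP6 overlap.
OP2 starts after OP4 ends.
OP6 starts before OP3 ends → OP3 and OP6 overlap.
OP2 starts before OP3 ends → OP3 and OP2 overlap.
OP2 starts exactly when OP6 ends (back-to-back, no overlap).

OP2 & OP3, OP3 & OP4, OP3 & OP5, OP3 & OP6, OP4 & OP5, OP4 & OP6, OP5 & OP6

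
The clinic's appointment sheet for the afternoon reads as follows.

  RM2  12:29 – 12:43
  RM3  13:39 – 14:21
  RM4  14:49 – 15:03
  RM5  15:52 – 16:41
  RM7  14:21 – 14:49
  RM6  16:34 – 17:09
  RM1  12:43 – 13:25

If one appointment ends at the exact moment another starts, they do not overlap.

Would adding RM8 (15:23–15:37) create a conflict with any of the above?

RM2: ends 12:43 at or before RM8 starts 15:23 → clear.
RM1: ends 13:25 at or before RM8 starts 15:23 → clear.
RM3: ends 14:21 at or before RM8 starts 15:23 → clear.
RM7: ends 14:49 at or before RM8 starts 15:23 → clear.
RM4: ends 15:03 at or before RM8 starts 15:23 → clear.
RM5: starts 15:52 at or after RM8 ends 15:37 → clear.
RM6: starts 16:34 at or after RM8 ends 15:37 → clear.

No — it doesn't clash with anything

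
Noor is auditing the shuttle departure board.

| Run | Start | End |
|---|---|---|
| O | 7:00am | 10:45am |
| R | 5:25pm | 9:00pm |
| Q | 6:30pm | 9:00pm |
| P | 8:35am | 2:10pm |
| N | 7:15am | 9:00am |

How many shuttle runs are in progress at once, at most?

Sort all start/end points and keep a running count:
7:00am start O → 1
7:15am start N → 2
8:35am start P → 3
9:00am end N → 2
10:45am end O → 1
2:10pm end P → 0
5:25pm start R → 1
6:30pm start Q → 2
9:00pm end Q → 1
9:00pm end R → 0
Peak is 3, at 8:35am (N, O, P).

3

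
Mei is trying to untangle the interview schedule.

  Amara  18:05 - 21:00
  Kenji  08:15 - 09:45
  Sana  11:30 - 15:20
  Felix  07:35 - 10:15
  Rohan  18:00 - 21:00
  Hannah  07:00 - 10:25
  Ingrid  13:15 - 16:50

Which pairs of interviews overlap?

Amara & Rohan, Felix & Hannah, Felix & Kenji, Hannah & Kenji, Ingrid & Sana

Sorted by start: Hannah, Felix, Kenji, Sana, Ingrid, Rohan, Amara.
Felix starts before Hannah ends → Hannah and Felix overlap.
Kenji starts before Hannah ends → Hannah and Kenji overlap.
Sana starts after Hannah ends — done with Hannah.
Kenji starts before Felix ends → Felix and Kenji overlap.
Sana starts after Felix ends — done with Felix.
Sana starts after Kenji ends — done with Kenji.
Ingrid starts before Sana ends → Sana and Ingrid overlap.
Rohan starts after Sana ends — done with Sana.
Rohan starts after Ingrid ends — done with Ingrid.
Amara starts before Rohan ends → Rohan and Amara overlap.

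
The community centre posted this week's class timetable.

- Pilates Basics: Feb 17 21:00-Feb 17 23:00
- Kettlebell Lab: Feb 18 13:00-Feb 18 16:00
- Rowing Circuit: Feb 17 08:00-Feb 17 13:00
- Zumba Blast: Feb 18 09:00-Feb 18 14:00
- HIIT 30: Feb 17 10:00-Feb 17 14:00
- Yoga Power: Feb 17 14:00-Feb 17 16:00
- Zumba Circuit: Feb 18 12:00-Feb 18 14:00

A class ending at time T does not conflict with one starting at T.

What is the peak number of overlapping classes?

3

Walk through starts and ends in time order (an end at T is processed before a start at T):
Feb 17 08:00 start Rowing Circuit → 1
Feb 17 10:00 start HIIT 30 → 2
Feb 17 13:00 end Rowing Circuit → 1
Feb 17 14:00 end HIIT 30 → 0
Feb 17 14:00 start Yoga Power → 1
Feb 17 16:00 end Yoga Power → 0
Feb 17 21:00 start Pilates Basics → 1
Feb 17 23:00 end Pilates Basics → 0
Feb 18 09:00 start Zumba Blast → 1
Feb 18 12:00 start Zumba Circuit → 2
Feb 18 13:00 start Kettlebell Lab → 3
Feb 18 14:00 end Zumba Blast → 2
Feb 18 14:00 end Zumba Circuit → 1
Feb 18 16:00 end Kettlebell Lab → 0
Peak is 3, at Feb 18 13:00 (Kettlebell Lab, Zumba Blast, Zumba Circuit).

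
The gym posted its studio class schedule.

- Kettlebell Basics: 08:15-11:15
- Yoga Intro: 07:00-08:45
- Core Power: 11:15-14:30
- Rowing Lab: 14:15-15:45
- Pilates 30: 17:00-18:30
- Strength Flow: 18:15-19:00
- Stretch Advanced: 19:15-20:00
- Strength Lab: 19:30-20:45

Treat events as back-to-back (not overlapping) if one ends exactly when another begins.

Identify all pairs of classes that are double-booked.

Two intervals overlap when each starts before the other ends.
Sorted by start: Yoga Intro, Kettlebell Basics, Core Power, Rowing Lab, Pilates 30, Strength Flow, Stretch Advanced, Strength Lab.
Kettlebell Basics starts before Yoga Intro ends → Yoga Intro and Kettlebell Basics overlap.
Core Power starts after Yoga Intro ends, so nothing later overlaps Yoga Intro either.
Core Power starts exactly when Kettlebell Basics ends (back-to-back, no overlap), so nothing later overlaps Kettlebell Basics either.
Rowing Lab starts before Core Power ends → Core Power and Rowing Lab overlap.
Pilates 30 starts after Core Power ends, so nothing later overlaps Core Power either.
Pilates 30 starts after Rowing Lab ends, so nothing later overlaps Rowing Lab either.
Strength Flow starts before Pilates 30 ends → Pilates 30 and Strength Flow overlap.
Stretch Advanced starts after Pilates 30 ends, so nothing later overlaps Pilates 30 either.
Stretch Advanced starts after Strength Flow ends, so nothing later overlaps Strength Flow either.
Strength Lab starts before Stretch Advanced ends → Stretch Advanced and Strength Lab overlap.

Core Power & Rowing Lab, Kettlebell Basics & Yoga Intro, Pilates 30 & Strength Flow, Strength Lab & Stretch Advanced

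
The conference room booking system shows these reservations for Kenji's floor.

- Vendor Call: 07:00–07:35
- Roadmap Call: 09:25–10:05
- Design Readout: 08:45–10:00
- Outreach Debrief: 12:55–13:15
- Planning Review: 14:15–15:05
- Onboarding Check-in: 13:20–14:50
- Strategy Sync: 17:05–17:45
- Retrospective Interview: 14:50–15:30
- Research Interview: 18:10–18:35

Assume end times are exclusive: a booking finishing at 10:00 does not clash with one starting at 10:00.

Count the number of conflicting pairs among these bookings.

Sorted by start: Vendor Call, Design Readout, Roadmap Call, Outreach Debrief, Onboarding Check-in, Planning Review, Retrospective Interview, Strategy Sync, Research Interview.
Design Readout starts after Vendor Call ends, so Vendor Call has no further overlaps.
Roadmap Call starts before Design Readout ends → Design Readout and Roadmap Call overlap.
Outreach Debrief starts after Design Readout ends, so Design Readout has no further overlaps.
Outreach Debrief starts after Roadmap Call ends, so Roadmap Call has no further overlaps.
Onboarding Check-in starts after Outreach Debrief ends, so Outreach Debrief has no further overlaps.
Planning Review starts before Onboarding Check-in ends → Onboarding Check-in and Planning Review overlap.
Retrospective Interview starts exactly when Onboarding Check-in ends (back-to-back, no overlap), so Onboarding Check-in has no further overlaps.
Retrospective Interview starts before Planning Review ends → Planning Review and Retrospective Interview overlap.
Strategy Sync starts after Planning Review ends, so Planning Review has no further overlaps.
Strategy Sync starts after Retrospective Interview ends, so Retrospective Interview has no further overlaps.
Research Interview starts after Strategy Sync ends.
Overlapping pairs: Design Readout & Roadmap Call, Onboarding Check-in & Planning Review, Planning Review & Retrospective Interview — 3 in total.

3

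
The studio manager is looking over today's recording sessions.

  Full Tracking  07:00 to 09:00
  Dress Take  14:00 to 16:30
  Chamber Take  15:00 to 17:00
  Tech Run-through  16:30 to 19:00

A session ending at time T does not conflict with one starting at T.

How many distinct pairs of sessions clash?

2

Sorted by start: Full Tracking, Dress Take, Chamber Take, Tech Run-through.
Dress Take starts after Full Tracking ends, so Full Tracking has no further overlaps.
Chamber Take starts before Dress Take ends → Dress Take and Chamber Take overlap.
Tech Run-through starts exactly when Dress Take ends (back-to-back, no overlap).
Tech Run-through starts before Chamber Take ends → Chamber Take and Tech Run-through overlap.
Overlapping pairs: Chamber Take & Dress Take, Chamber Take & Tech Run-through — 2 in total.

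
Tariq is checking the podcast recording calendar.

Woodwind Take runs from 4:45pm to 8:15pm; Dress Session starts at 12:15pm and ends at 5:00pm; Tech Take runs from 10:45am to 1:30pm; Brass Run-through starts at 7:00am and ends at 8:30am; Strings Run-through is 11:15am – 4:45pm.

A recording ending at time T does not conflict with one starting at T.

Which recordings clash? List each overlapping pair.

Sorted by start: Brass Run-through, Tech Take, Strings Run-through, Dress Session, Woodwind Take.
Tech Take starts after Brass Run-through ends, so nothing later overlaps Brass Run-through either.
Strings Run-through starts before Tech Take ends → Tech Take and Strings Run-through overlap.
Dress Session starts before Tech Take ends → Tech Take and Dress Session overlap.
Woodwind Take starts after Tech Take ends.
Dress Session starts before Strings Run-through ends → Strings Run-through and Dress Session overlap.
Woodwind Take starts exactly when Strings Run-through ends (back-to-back, no overlap).
Woodwind Take starts before Dress Session ends → Dress Session and Woodwind Take overlap.

Dress Session & Strings Run-through, Dress Session & Tech Take, Dress Session & Woodwind Take, Strings Run-through & Tech Take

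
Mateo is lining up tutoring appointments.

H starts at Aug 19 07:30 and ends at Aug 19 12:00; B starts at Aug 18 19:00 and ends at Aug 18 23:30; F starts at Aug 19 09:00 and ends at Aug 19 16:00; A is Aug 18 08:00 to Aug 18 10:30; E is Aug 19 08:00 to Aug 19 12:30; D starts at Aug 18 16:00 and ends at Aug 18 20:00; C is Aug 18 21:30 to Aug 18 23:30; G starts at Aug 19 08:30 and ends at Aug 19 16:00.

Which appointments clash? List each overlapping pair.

B & C, B & D, E & F, E & G, E & H, F & G, F & H, G & H

Sorted by start: A, D, B, C, H, E, G, F.
D starts after A ends, so nothing later overlaps A either.
B starts before D ends → D and B overlap.
C starts after D ends, so nothing later overlaps D either.
C starts before B ends → B and C overlap.
H starts after B ends, so nothing later overlaps B either.
H starts after C ends, so nothing later overlaps C either.
E starts before H ends → H and E overlap.
G starts before H ends → H and G overlap.
F starts before H ends → H and F overlap.
G starts before E ends → E and G overlap.
F starts before E ends → E and F overlap.
F starts before G ends → G and F overlap.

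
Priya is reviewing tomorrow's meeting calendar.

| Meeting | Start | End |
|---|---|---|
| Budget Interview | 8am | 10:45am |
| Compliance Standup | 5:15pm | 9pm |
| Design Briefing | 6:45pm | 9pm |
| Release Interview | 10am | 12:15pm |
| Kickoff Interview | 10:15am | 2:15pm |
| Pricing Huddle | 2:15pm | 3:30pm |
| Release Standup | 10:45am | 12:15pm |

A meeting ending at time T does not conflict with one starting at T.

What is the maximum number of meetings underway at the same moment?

3

Walk through starts and ends in time order (an end at T is processed before a start at T):
8am start Budget Interview → 1
10am start Release Interview → 2
10:15am start Kickoff Interview → 3
10:45am end Budget Interview → 2
10:45am start Release Standup → 3
12:15pm end Release Interview → 2
12:15pm end Release Standup → 1
2:15pm end Kickoff Interview → 0
2:15pm start Pricing Huddle → 1
3:30pm end Pricing Huddle → 0
5:15pm start Compliance Standup → 1
6:45pm start Design Briefing → 2
9pm end Compliance Standup → 1
9pm end Design Briefing → 0
Peak is 3, at 10:15am (Budget Interview, Kickoff Interview, Release Interview).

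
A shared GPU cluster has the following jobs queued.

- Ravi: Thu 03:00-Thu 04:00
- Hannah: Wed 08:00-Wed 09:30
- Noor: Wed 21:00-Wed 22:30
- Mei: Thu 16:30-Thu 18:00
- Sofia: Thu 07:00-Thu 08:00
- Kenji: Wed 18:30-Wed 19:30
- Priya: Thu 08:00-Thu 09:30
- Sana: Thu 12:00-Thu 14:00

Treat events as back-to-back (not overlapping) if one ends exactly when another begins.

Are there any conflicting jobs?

Sorted by start: Hannah, Kenji, Noor, Ravi, Sofia, Priya, Sana, Mei.
Kenji starts after Hannah ends — done with Hannah.
Noor starts after Kenji ends — done with Kenji.
Ravi starts after Noor ends — done with Noor.
Sofia starts after Ravi ends — done with Ravi.
Priya starts exactly when Sofia ends (back-to-back, no overlap) — done with Sofia.
Sana starts after Priya ends — done with Priya.
Mei starts after Sana ends.
Every pair is clear; the schedule has no overlaps.

No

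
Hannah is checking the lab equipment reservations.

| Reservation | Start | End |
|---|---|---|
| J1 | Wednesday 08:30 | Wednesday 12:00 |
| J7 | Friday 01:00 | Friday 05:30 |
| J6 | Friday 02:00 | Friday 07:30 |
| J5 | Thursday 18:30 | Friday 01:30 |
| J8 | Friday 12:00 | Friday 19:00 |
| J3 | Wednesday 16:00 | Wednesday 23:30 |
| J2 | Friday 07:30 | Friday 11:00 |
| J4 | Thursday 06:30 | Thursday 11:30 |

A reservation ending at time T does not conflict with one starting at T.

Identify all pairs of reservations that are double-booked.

J5 & J7, J6 & J7

Two intervals overlap when each starts before the other ends.
Sorted by start: J1, J3, J4, J5, J7, J6, J2, J8.
J3 starts after J1 ends, so nothing later overlaps J1 either.
J4 starts after J3 ends, so nothing later overlaps J3 either.
J5 starts after J4 ends, so nothing later overlaps J4 either.
J7 starts before J5 ends → J5 and J7 overlap.
J6 starts after J5 ends, so nothing later overlaps J5 either.
J6 starts before J7 ends → J7 and J6 overlap.
J2 starts after J7 ends, so nothing later overlaps J7 either.
J2 starts exactly when J6 ends (back-to-back, no overlap), so nothing later overlaps J6 either.
J8 starts after J2 ends.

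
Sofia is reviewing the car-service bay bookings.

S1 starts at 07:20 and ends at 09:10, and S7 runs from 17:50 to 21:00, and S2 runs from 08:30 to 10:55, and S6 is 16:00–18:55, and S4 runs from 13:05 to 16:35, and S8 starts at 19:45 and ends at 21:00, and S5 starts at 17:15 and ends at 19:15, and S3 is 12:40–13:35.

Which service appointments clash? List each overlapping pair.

Sorted by start: S1, S2, S3, S4, S6, S5, S7, S8.
S2 starts before S1 ends → S1 and S2 overlap.
S3 starts after S1 ends — done with S1.
S3 starts after S2 ends — done with S2.
S4 starts before S3 ends → S3 and S4 overlap.
S6 starts after S3 ends — done with S3.
S6 starts before S4 ends → S4 and S6 overlap.
S5 starts after S4 ends — done with S4.
S5 starts before S6 ends → S6 and S5 overlap.
S7 starts before S6 ends → S6 and S7 overlap.
S8 starts after S6 ends.
S7 starts before S5 ends → S5 and S7 overlap.
S8 starts after S5 ends.
S8 starts before S7 ends → S7 and S8 overlap.

S1 & S2, S3 & S4, S4 & S6, S5 & S6, S5 & S7, S6 & S7, S7 & S8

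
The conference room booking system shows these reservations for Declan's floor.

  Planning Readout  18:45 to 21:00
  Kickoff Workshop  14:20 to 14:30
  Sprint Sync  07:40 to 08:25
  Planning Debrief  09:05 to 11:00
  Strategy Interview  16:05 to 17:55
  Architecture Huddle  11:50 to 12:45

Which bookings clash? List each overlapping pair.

Two intervals overlap when each starts before the other ends.
Sorted by start: Sprint Sync, Planning Debrief, Architecture Huddle, Kickoff Workshop, Strategy Interview, Planning Readout.
Planning Debrief starts after Sprint Sync ends, so Sprint Sync has no further overlaps.
Architecture Huddle starts after Planning Debrief ends, so Planning Debrief has no further overlaps.
Kickoff Workshop starts after Architecture Huddle ends, so Architecture Huddle has no further overlaps.
Strategy Interview starts after Kickoff Workshop ends, so Kickoff Workshop has no further overlaps.
Planning Readout starts after Strategy Interview ends.

none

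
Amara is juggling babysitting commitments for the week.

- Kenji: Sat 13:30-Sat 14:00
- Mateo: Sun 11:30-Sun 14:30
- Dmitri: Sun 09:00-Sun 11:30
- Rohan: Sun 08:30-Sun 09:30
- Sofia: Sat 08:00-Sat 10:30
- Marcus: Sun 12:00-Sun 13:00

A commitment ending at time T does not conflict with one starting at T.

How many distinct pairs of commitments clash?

2

Sorted by start: Sofia, Kenji, Rohan, Dmitri, Mateo, Marcus.
Kenji starts after Sofia ends, so Sofia has no further overlaps.
Rohan starts after Kenji ends, so Kenji has no further overlaps.
Dmitri starts before Rohan ends → Rohan and Dmitri overlap.
Mateo starts after Rohan ends, so Rohan has no further overlaps.
Mateo starts exactly when Dmitri ends (back-to-back, no overlap), so Dmitri has no further overlaps.
Marcus starts before Mateo ends → Mateo and Marcus overlap.
Overlapping pairs: Dmitri & Rohan, Marcus & Mateo — 2 in total.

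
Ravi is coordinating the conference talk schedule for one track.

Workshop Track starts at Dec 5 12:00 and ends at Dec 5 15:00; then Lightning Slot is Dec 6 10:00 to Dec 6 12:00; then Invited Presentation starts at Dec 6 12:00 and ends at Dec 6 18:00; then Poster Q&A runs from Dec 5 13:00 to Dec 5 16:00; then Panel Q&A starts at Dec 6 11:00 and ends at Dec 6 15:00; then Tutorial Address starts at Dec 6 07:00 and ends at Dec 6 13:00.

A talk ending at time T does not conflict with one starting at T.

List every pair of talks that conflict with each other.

Sorted by start: Workshop Track, Poster Q&A, Tutorial Address, Lightning Slot, Panel Q&A, Invited Presentation.
Poster Q&A starts before Workshop Track ends → Workshop Track and Poster Q&A overlap.
Tutorial Address starts after Workshop Track ends, so nothing later overlaps Workshop Track either.
Tutorial Address starts after Poster Q&A ends, so nothing later overlaps Poster Q&A either.
Lightning Slot starts before Tutorial Address ends → Tutorial Address and Lightning Slot overlap.
Panel Q&A starts before Tutorial Address ends → Tutorial Address and Panel Q&A overlap.
Invited Presentation starts before Tutorial Address ends → Tutorial Address and Invited Presentation overlap.
Panel Q&A starts before Lightning Slot ends → Lightning Slot and Panel Q&A overlap.
Invited Presentation starts exactly when Lightning Slot ends (back-to-back, no overlap).
Invited Presentation starts before Panel Q&A ends → Panel Q&A and Invited Presentation overlap.

Invited Presentation & Panel Q&A, Invited Presentation & Tutorial Address, Lightning Slot & Panel Q&A, Lightning Slot & Tutorial Address, Panel Q&A & Tutorial Address, Poster Q&A & Workshop Track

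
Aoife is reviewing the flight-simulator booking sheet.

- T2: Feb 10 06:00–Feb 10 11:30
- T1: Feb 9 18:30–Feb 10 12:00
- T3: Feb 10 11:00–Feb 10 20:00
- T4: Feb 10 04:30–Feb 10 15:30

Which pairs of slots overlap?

Sorted by start: T1, T4, T2, T3.
T4 starts before T1 ends → T1 and T4 overlap.
T2 starts before T1 ends → T1 and T2 overlap.
T3 starts before T1 ends → T1 and T3 overlap.
T2 starts before T4 ends → T4 and T2 overlap.
T3 starts before T4 ends → T4 and T3 overlap.
T3 starts before T2 ends → T2 and T3 overlap.

T1 & T2, T1 & T3, T1 & T4, T2 & T3, T2 & T4, T3 & T4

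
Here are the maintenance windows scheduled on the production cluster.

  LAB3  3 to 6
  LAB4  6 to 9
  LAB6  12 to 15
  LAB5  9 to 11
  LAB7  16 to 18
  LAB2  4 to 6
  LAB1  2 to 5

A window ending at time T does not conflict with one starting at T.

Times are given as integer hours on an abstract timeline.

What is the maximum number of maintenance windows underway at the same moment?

Sort all start/end points and keep a running count:
2 start LAB1 → 1
3 start LAB3 → 2
4 start LAB2 → 3
5 end LAB1 → 2
6 end LAB2 → 1
6 end LAB3 → 0
6 start LAB4 → 1
9 end LAB4 → 0
9 start LAB5 → 1
11 end LAB5 → 0
12 start LAB6 → 1
15 end LAB6 → 0
16 start LAB7 → 1
18 end LAB7 → 0
Peak is 3, at 4 (LAB1, LAB2, LAB3).

3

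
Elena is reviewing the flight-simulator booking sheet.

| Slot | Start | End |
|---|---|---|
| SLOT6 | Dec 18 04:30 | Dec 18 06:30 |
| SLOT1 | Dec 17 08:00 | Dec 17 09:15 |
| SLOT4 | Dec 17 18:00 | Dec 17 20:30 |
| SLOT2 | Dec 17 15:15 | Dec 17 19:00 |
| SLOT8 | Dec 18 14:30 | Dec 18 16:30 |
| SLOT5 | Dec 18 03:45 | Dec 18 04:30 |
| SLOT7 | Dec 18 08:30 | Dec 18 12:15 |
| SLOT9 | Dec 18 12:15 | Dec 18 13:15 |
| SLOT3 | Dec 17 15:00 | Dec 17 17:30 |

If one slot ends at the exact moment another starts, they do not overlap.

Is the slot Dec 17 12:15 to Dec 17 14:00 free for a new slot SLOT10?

Yes — the slot is free

SLOT1: ends Dec 17 09:15 at or before SLOT10 starts Dec 17 12:15 → clear.
SLOT3: starts Dec 17 15:00 at or after SLOT10 ends Dec 17 14:00 → clear.
SLOT2: starts Dec 17 15:15 at or after SLOT10 ends Dec 17 14:00 → clear.
SLOT4: starts Dec 17 18:00 at or after SLOT10 ends Dec 17 14:00 → clear.
SLOT5: starts Dec 18 03:45 at or after SLOT10 ends Dec 17 14:00 → clear.
SLOT6: starts Dec 18 04:30 at or after SLOT10 ends Dec 17 14:00 → clear.
SLOT7: starts Dec 18 08:30 at or after SLOT10 ends Dec 17 14:00 → clear.
SLOT9: starts Dec 18 12:15 at or after SLOT10 ends Dec 17 14:00 → clear.
SLOT8: starts Dec 18 14:30 at or after SLOT10 ends Dec 17 14:00 → clear.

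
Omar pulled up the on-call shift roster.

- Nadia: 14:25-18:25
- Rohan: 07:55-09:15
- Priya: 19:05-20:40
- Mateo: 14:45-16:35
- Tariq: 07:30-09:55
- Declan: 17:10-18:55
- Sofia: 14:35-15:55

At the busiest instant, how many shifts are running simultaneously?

3

Sort all start/end points and keep a running count:
07:30 start Tariq → 1
07:55 start Rohan → 2
09:15 end Rohan → 1
09:55 end Tariq → 0
14:25 start Nadia → 1
14:35 start Sofia → 2
14:45 start Mateo → 3
15:55 end Sofia → 2
16:35 end Mateo → 1
17:10 start Declan → 2
18:25 end Nadia → 1
18:55 end Declan → 0
19:05 start Priya → 1
20:40 end Priya → 0
Peak is 3, at 14:45 (Mateo, Nadia, Sofia).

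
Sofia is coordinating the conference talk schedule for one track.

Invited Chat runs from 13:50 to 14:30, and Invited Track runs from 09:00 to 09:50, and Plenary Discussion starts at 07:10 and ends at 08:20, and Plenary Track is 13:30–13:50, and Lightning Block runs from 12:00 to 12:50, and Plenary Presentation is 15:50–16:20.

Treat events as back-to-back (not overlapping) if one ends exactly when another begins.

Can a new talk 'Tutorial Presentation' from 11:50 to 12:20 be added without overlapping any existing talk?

Plenary Discussion: ends 08:20 at or before Tutorial Presentation starts 11:50 → clear.
Invited Track: ends 09:50 at or before Tutorial Presentation starts 11:50 → clear.
Lightning Block: starts 12:00 before Tutorial Presentation ends 12:20, and ends 12:50 after Tutorial Presentation starts 11:50 → overlap.
Plenary Track: starts 13:30 at or after Tutorial Presentation ends 12:20 → clear.
Invited Chat: starts 13:50 at or after Tutorial Presentation ends 12:20 → clear.
Plenary Presentation: starts 15:50 at or after Tutorial Presentation ends 12:20 → clear.
Tutorial Presentation overlaps Lightning Block.

No — it overlaps Lightning Block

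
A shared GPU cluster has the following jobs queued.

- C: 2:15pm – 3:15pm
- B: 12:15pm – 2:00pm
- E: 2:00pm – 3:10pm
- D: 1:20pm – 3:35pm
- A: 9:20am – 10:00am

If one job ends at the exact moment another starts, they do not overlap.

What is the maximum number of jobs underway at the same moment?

3

Sweep the timeline, counting +1 at each start and −1 at each end (ends before starts at a tie):
9:20am start A → 1
10:00am end A → 0
12:15pm start B → 1
1:20pm start D → 2
2:00pm end B → 1
2:00pm start E → 2
2:15pm start C → 3
3:10pm end E → 2
3:15pm end C → 1
3:35pm end D → 0
Peak is 3, at 2:15pm (C, D, E).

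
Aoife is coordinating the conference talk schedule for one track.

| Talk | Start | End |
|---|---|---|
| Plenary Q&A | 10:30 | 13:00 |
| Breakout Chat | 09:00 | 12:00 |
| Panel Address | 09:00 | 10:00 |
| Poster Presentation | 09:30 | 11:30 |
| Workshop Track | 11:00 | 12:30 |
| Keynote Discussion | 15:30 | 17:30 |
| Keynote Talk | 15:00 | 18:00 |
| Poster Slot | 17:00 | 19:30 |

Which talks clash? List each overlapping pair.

Breakout Chat & Panel Address, Breakout Chat & Plenary Q&A, Breakout Chat & Poster Presentation, Breakout Chat & Workshop Track, Keynote Discussion & Keynote Talk, Keynote Discussion & Poster Slot, Keynote Talk & Poster Slot, Panel Address & Poster Presentation, Plenary Q&A & Poster Presentation, Plenary Q&A & Workshop Track, Poster Presentation & Workshop Track

Check each pair: they overlap iff neither finishes before the other starts.
Sorted by start: Breakout Chat, Panel Address, Poster Presentation, Plenary Q&A, Workshop Track, Keynote Talk, Keynote Discussion, Poster Slot.
Panel Address starts before Breakout Chat ends → Breakout Chat and Panel Address overlap.
Poster Presentation starts before Breakout Chat ends → Breakout Chat and Poster Presentation overlap.
Plenary Q&A starts before Breakout Chat ends → Breakout Chat and Plenary Q&A overlap.
Workshop Track starts before Breakout Chat ends → Breakout Chat and Workshop Track overlap.
Keynote Talk starts after Breakout Chat ends — done with Breakout Chat.
Poster Presentation starts before Panel Address ends → Panel Address and Poster Presentation overlap.
Plenary Q&A starts after Panel Address ends — done with Panel Address.
Plenary Q&A starts before Poster Presentation ends → Poster Presentation and Plenary Q&A overlap.
Workshop Track starts before Poster Presentation ends → Poster Presentation and Workshop Track overlap.
Keynote Talk starts after Poster Presentation ends — done with Poster Presentation.
Workshop Track starts before Plenary Q&A ends → Plenary Q&A and Workshop Track overlap.
Keynote Talk starts after Plenary Q&A ends — done with Plenary Q&A.
Keynote Talk starts after Workshop Track ends — done with Workshop Track.
Keynote Discussion starts before Keynote Talk ends → Keynote Talk and Keynote Discussion overlap.
Poster Slot starts before Keynote Talk ends → Keynote Talk and Poster Slot overlap.
Poster Slot starts before Keynote Discussion ends → Keynote Discussion and Poster Slot overlap.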